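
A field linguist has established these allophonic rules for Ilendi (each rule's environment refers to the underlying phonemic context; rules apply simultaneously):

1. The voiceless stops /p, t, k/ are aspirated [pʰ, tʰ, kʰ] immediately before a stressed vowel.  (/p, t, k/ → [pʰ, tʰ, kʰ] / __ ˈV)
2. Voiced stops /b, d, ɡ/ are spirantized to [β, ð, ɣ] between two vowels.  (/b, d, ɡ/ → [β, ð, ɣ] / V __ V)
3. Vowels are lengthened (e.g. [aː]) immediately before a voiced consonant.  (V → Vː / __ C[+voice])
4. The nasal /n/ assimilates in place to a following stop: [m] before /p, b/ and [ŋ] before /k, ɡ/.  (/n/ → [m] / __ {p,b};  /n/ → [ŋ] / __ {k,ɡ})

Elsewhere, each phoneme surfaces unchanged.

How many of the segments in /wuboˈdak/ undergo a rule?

4

Segments that undergo a rule: /u/ → [uː] (rule 3); /b/ → [β] (rule 2); /o/ → [oː] (rule 3); /d/ → [ð] (rule 2).
All other segments surface unchanged.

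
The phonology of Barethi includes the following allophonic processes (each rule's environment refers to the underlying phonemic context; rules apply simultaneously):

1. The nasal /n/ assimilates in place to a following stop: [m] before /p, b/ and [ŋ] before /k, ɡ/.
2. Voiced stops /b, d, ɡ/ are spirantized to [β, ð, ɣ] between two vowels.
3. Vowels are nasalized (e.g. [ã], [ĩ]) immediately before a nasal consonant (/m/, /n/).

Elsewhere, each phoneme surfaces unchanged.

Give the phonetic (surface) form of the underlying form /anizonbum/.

[ãnizõmbũm]

/a/ (word-initial) occurs before a nasal consonant → [ã] by rule 3.
/n/ (between /a/ and /i/) is in the target of rule 1 but the environment (before a labial or velar stop) is not met → [n].
/i/ (between /n/ and /z/): rule 3 targets it, but not before a nasal consonant → unchanged [i].
/z/ (between /i/ and /o/): no rule targets it → [z].
/o/ — between /z/ and /n/, before a nasal consonant — surfaces as [õ] (rule 3).
/n/ (between /o/ and /b/) occurs before a labial or velar stop → [m] by rule 1.
/b/ (between /n/ and /u/): rule 2 targets it, but not between two vowels → unchanged [b].
/u/ — between /b/ and /m/, before a nasal consonant — surfaces as [ũ] (rule 3).
/m/ — not in any rule's target class → [m].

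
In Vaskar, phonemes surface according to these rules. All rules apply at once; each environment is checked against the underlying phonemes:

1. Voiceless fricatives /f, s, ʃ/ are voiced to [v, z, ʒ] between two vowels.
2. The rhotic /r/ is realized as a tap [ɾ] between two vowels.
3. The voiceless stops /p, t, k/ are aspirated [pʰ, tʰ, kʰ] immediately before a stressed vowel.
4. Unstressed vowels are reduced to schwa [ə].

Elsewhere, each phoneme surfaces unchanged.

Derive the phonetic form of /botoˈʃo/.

/b/ (word-initial): no rule targets it → [b].
/o/ (between /b/ and /t/): in an unstressed syllable, so rule 4 applies → [ə].
/t/ — between /o/ and /o/; rule 3 does not apply here → [t].
/o/ — between /t/ and /ʃ/, in an unstressed syllable — surfaces as [ə] (rule 4).
/ʃ/ — between /o/ and /o/, between two vowels — surfaces as [ʒ] (rule 1).
/o/ (word-final) fails the environment for rule 4, so it stays [o].

[bətəˈʒo]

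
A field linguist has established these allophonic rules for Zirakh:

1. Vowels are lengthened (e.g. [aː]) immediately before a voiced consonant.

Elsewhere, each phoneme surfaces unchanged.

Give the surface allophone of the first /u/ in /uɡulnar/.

[uː]

/u/ (word-initial): before a voiced consonant, so rule 1 applies → [uː].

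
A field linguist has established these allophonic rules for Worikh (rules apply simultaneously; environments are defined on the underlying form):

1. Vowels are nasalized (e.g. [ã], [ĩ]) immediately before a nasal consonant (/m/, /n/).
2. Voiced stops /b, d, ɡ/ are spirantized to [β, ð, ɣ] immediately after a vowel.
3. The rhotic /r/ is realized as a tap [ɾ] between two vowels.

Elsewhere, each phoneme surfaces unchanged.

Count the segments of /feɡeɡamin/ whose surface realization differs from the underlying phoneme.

4

Segments that undergo a rule: /ɡ/ → [ɣ] (rule 2); /ɡ/ → [ɣ] (rule 2); /a/ → [ã] (rule 1); /i/ → [ĩ] (rule 1).
All other segments surface unchanged.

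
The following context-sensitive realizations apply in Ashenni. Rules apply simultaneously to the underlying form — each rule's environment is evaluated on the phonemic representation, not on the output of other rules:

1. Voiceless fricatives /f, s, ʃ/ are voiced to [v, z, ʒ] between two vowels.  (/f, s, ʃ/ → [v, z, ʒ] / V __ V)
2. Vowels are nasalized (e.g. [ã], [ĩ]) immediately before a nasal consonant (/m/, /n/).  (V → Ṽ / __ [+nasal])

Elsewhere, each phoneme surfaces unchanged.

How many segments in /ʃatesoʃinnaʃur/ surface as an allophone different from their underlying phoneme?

4

Segments that undergo a rule: /s/ → [z] (rule 1); /ʃ/ → [ʒ] (rule 1); /i/ → [ĩ] (rule 2); /ʃ/ → [ʒ] (rule 1).
All other segments surface unchanged.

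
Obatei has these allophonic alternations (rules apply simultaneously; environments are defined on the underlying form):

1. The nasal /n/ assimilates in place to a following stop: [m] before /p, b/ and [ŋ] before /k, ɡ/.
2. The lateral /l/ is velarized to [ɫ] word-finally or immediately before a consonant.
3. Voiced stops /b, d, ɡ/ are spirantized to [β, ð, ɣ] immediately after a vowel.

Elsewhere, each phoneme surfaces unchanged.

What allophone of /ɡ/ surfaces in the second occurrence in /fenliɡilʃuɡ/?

[ɣ]

Rule 3 applies to /ɡ/ (word-final: immediately after a vowel) → [ɣ].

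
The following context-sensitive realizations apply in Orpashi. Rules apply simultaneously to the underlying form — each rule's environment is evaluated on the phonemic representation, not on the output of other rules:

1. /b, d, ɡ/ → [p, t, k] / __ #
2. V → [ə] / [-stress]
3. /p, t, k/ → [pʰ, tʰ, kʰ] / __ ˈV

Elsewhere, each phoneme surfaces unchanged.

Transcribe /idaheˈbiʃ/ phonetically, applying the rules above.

/i/ (word-initial) occurs in an unstressed syllable → [ə] by rule 2.
/d/ (between /i/ and /a/): rule 1 targets it, but not word-finally → unchanged [d].
/a/ meets the environment for rule 2 (in an unstressed syllable) → [ə].
/h/ — not in any rule's target class → [h].
/e/ (between /h/ and /b/) occurs in an unstressed syllable → [ə] by rule 2.
/b/ (between /e/ and /i/) is in the target of rule 1 but the environment (word-finally) is not met → [b].
/i/ (between /b/ and /ʃ/) fails the environment for rule 2, so it stays [i].
/ʃ/ (word-final): no rule targets it → [ʃ].

[ədəhəˈbiʃ]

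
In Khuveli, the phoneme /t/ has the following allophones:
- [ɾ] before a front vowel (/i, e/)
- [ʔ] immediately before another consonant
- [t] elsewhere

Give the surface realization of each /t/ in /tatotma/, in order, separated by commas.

[t], [t], [ʔ]

Occurrence 1 (position 1): no conditioning environment matches → elsewhere allophone [t].
Occurrence 2 (position 3): no conditioning environment matches → elsewhere allophone [t].
Occurrence 3 (position 5): immediately before another consonant → [ʔ].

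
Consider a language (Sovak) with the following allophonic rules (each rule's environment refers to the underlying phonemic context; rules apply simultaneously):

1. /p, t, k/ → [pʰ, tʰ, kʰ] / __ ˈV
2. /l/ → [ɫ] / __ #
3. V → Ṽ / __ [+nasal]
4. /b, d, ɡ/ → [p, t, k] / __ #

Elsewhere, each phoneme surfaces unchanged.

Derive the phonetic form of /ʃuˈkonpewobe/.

/ʃ/ stays [ʃ].
/u/ (between /ʃ/ and /k/): rule 3 targets it, but not before a nasal consonant → unchanged [u].
/k/ (between /u/ and /o/) occurs immediately before a stressed vowel → [kʰ] by rule 1.
Rule 3 applies to /o/ (between /k/ and /n/: before a nasal consonant) → [õ].
/n/ (between /o/ and /p/): no rule targets it → [n].
/p/ (between /n/ and /e/): rule 1 targets it, but not immediately before a stressed vowel → unchanged [p].
/e/ — between /p/ and /w/; rule 3 does not apply here → [e].
/w/ (between /e/ and /o/) is unaffected → [w].
/o/ (between /w/ and /b/): rule 3 targets it, but not before a nasal consonant → unchanged [o].
/b/ (between /o/ and /e/): rule 4 targets it, but not word-finally → unchanged [b].
/e/ (word-final) is in the target of rule 3 but the environment (before a nasal consonant) is not met → [e].

[ʃuˈkʰõnpewobe]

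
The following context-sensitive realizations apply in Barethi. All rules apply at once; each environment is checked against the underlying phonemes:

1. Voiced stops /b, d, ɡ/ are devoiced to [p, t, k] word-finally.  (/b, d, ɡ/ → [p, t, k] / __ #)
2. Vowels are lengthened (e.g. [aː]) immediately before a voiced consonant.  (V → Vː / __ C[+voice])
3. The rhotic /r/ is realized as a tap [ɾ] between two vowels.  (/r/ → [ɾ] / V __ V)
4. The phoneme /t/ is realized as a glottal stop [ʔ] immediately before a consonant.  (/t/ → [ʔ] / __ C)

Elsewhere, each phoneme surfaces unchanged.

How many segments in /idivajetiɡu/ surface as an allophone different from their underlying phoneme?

4

Segments that undergo a rule: /i/ → [iː] (rule 2); /i/ → [iː] (rule 2); /a/ → [aː] (rule 2); /i/ → [iː] (rule 2).
All other segments surface unchanged.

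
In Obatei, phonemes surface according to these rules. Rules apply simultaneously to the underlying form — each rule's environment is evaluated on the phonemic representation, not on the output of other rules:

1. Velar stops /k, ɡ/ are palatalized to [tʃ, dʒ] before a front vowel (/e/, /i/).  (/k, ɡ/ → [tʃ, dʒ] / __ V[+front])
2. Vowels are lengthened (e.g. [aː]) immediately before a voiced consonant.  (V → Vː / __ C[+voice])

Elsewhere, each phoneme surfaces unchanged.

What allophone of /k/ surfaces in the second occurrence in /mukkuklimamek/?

/k/ (between /k/ and /u/) is in the target of rule 1 but the environment (before a front vowel) is not met → [k].

[k]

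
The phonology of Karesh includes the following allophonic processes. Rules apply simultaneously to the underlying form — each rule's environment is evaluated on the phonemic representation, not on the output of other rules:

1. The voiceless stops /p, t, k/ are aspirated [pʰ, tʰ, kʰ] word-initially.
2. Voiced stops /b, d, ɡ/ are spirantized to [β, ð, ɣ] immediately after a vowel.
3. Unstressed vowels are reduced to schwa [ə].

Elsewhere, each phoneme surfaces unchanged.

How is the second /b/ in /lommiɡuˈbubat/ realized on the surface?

[β]

Rule 2 applies to /b/ (between /u/ and /a/: immediately after a vowel) → [β].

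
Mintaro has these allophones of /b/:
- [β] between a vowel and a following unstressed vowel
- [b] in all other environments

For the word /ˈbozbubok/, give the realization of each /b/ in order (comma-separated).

[b], [b], [β]

Occurrence 1 (position 1): no conditioning environment matches → elsewhere allophone [b].
Occurrence 2 (position 4): no conditioning environment matches → elsewhere allophone [b].
Occurrence 3 (position 6): between a vowel and a following unstressed vowel → [β].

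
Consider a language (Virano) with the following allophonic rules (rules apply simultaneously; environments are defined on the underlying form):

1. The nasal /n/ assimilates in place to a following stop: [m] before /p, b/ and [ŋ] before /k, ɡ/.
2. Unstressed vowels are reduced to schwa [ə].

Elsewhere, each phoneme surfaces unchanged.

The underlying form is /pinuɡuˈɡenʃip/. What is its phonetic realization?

/p/ — not in any rule's target class → [p].
/i/ (between /p/ and /n/) occurs in an unstressed syllable → [ə] by rule 2.
/n/ (between /i/ and /u/) is in the target of rule 1 but the environment (before a labial or velar stop) is not met → [n].
/u/ (between /n/ and /ɡ/) occurs in an unstressed syllable → [ə] by rule 2.
/ɡ/ (between /u/ and /u/): no rule targets it → [ɡ].
Rule 2 applies to /u/ (between /ɡ/ and /ɡ/: in an unstressed syllable) → [ə].
/ɡ/ (between /u/ and /e/) is unaffected → [ɡ].
/e/ (between /ɡ/ and /n/): rule 2 targets it, but not in an unstressed syllable → unchanged [e].
/n/ — between /e/ and /ʃ/; rule 1 does not apply here → [n].
/ʃ/ — not in any rule's target class → [ʃ].
/i/ meets the environment for rule 2 (in an unstressed syllable) → [ə].
/p/ stays [p].

[pənəɡəˈɡenʃəp]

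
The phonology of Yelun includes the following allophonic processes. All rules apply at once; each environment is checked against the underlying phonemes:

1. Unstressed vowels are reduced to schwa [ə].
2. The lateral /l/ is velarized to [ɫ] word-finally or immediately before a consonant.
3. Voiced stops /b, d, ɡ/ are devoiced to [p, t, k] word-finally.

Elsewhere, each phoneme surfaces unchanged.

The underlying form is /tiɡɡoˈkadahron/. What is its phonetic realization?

/t/ stays [t].
/i/ meets the environment for rule 1 (in an unstressed syllable) → [ə].
/ɡ/ (between /i/ and /ɡ/): rule 3 targets it, but not word-finally → unchanged [ɡ].
/ɡ/ (between /ɡ/ and /o/) is in the target of rule 3 but the environment (word-finally) is not met → [ɡ].
Rule 1 applies to /o/ (between /ɡ/ and /k/: in an unstressed syllable) → [ə].
/k/ (between /o/ and /a/) is unaffected → [k].
/a/ (between /k/ and /d/): rule 1 targets it, but not in an unstressed syllable → unchanged [a].
/d/ (between /a/ and /a/) is in the target of rule 3 but the environment (word-finally) is not met → [d].
/a/ (between /d/ and /h/): in an unstressed syllable, so rule 1 applies → [ə].
/h/ (between /a/ and /r/): no rule targets it → [h].
/r/ — not in any rule's target class → [r].
/o/ (between /r/ and /n/): in an unstressed syllable, so rule 1 applies → [ə].
/n/ (word-final) is unaffected → [n].

[təɡɡəˈkadəhrən]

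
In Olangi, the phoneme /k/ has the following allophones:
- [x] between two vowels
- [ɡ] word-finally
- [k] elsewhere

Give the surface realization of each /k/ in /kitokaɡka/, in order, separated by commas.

[k], [x], [k]

Occurrence 1 (position 1): no conditioning environment matches → elsewhere allophone [k].
Occurrence 2 (position 5): between two vowels → [x].
Occurrence 3 (position 8): no conditioning environment matches → elsewhere allophone [k].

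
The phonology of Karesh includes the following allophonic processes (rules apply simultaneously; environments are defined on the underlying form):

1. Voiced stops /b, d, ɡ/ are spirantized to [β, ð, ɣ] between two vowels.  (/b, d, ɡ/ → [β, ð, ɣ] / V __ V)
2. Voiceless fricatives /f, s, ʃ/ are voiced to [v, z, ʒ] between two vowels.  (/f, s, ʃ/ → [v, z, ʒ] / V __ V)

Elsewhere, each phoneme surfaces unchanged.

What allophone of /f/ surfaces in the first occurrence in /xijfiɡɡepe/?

[f]

/f/ (between /j/ and /i/): rule 2 targets it, but not between two vowels → unchanged [f].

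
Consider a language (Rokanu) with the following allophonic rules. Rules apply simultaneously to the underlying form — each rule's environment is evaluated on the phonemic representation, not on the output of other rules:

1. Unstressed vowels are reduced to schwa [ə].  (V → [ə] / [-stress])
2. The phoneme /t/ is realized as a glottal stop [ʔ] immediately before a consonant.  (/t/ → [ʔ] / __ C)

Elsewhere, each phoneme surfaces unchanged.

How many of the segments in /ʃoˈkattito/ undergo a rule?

Segments that undergo a rule: /o/ → [ə] (rule 1); /t/ → [ʔ] (rule 2); /i/ → [ə] (rule 1); /o/ → [ə] (rule 1).
All other segments surface unchanged.

4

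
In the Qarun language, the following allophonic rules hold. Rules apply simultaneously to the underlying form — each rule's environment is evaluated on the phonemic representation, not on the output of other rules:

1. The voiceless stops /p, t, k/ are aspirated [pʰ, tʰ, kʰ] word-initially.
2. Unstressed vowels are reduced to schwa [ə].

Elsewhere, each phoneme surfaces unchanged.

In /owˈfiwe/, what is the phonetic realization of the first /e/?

[ə]

/e/ (word-final): in an unstressed syllable, so rule 2 applies → [ə].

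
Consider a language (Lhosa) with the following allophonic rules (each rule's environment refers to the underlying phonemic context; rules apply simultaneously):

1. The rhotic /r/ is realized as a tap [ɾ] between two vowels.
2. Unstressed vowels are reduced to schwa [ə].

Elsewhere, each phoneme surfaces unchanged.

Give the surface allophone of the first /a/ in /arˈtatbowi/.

[ə]

/a/ — word-initial, in an unstressed syllable — surfaces as [ə] (rule 2).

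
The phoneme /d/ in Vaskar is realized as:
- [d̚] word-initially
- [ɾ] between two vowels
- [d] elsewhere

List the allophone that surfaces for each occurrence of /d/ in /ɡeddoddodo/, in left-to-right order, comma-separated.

[d], [d], [d], [d], [ɾ]

Occurrence 1 (position 3): no conditioning environment matches → elsewhere allophone [d].
Occurrence 2 (position 4): no conditioning environment matches → elsewhere allophone [d].
Occurrence 3 (position 6): no conditioning environment matches → elsewhere allophone [d].
Occurrence 4 (position 7): no conditioning environment matches → elsewhere allophone [d].
Occurrence 5 (position 9): between two vowels → [ɾ].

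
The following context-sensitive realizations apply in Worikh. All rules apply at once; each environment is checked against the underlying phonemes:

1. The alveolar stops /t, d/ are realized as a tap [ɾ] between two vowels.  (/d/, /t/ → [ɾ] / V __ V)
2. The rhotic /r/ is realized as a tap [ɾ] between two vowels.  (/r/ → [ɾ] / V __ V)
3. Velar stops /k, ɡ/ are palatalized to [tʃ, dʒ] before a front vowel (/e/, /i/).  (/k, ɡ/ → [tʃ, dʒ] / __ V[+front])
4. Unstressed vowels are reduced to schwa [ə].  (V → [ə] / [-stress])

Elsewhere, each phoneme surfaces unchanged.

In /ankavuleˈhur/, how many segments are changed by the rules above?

Segments that undergo a rule: /a/ → [ə] (rule 4); /a/ → [ə] (rule 4); /u/ → [ə] (rule 4); /e/ → [ə] (rule 4).
All other segments surface unchanged.

4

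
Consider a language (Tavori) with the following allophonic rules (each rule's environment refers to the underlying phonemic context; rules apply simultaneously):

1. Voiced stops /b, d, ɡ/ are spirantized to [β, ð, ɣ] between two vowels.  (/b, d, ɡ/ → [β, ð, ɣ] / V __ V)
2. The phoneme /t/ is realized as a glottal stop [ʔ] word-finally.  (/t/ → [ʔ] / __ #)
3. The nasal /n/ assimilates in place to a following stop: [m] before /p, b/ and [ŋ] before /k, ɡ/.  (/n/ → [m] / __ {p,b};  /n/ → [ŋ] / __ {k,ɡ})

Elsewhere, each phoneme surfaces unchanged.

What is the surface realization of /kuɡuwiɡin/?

/k/ (word-initial): no rule targets it → [k].
/u/ (between /k/ and /ɡ/): no rule targets it → [u].
/ɡ/ (between /u/ and /u/) occurs between two vowels → [ɣ] by rule 1.
/u/ — not in any rule's target class → [u].
/w/ — not in any rule's target class → [w].
/i/ stays [i].
/ɡ/ meets the environment for rule 1 (between two vowels) → [ɣ].
/i/ (between /ɡ/ and /n/) is unaffected → [i].
/n/ (word-final) is in the target of rule 3 but the environment (before a labial or velar stop) is not met → [n].

[kuɣuwiɣin]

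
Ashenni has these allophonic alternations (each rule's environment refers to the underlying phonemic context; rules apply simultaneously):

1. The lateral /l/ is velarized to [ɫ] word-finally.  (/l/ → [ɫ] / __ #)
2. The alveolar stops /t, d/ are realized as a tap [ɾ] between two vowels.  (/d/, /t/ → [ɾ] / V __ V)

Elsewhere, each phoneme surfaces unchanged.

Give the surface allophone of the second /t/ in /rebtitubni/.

/t/ (between /i/ and /u/) occurs between two vowels → [ɾ] by rule 2.

[ɾ]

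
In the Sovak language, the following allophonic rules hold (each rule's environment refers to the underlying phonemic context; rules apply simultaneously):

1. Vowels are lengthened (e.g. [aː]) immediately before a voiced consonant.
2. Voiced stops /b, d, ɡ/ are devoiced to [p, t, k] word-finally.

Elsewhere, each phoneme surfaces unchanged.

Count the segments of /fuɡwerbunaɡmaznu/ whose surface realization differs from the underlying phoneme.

5

Segments that undergo a rule: /u/ → [uː] (rule 1); /e/ → [eː] (rule 1); /u/ → [uː] (rule 1); /a/ → [aː] (rule 1); /a/ → [aː] (rule 1).
All other segments surface unchanged.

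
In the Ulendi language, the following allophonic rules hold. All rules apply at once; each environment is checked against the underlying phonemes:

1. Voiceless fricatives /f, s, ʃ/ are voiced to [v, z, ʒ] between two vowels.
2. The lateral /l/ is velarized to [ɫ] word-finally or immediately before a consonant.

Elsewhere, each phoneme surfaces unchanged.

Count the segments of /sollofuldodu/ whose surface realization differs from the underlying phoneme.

Segments that undergo a rule: /l/ → [ɫ] (rule 2); /f/ → [v] (rule 1); /l/ → [ɫ] (rule 2).
All other segments surface unchanged.

3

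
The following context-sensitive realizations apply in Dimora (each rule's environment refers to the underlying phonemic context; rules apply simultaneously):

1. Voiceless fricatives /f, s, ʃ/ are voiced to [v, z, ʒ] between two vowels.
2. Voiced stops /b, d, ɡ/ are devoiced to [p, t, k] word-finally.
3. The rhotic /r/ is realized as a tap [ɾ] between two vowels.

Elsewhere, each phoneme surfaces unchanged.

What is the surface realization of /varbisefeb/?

/v/ (word-initial): no rule targets it → [v].
/a/ (between /v/ and /r/): no rule targets it → [a].
/r/ (between /a/ and /b/) is in the target of rule 3 but the environment (between two vowels) is not met → [r].
/b/ (between /r/ and /i/): rule 2 targets it, but not word-finally → unchanged [b].
/i/ (between /b/ and /s/): no rule targets it → [i].
Rule 1 applies to /s/ (between /i/ and /e/: between two vowels) → [z].
/e/ stays [e].
/f/ (between /e/ and /e/): between two vowels, so rule 1 applies → [v].
/e/ stays [e].
/b/ (word-final): word-finally, so rule 2 applies → [p].

[varbizevep]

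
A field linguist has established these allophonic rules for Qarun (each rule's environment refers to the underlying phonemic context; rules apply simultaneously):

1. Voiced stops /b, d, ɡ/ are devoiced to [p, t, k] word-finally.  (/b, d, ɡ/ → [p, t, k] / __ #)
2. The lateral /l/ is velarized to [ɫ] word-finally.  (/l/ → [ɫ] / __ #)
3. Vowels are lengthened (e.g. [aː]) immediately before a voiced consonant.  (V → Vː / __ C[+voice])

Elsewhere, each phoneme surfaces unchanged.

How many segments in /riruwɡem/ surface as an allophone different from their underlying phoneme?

3

Segments that undergo a rule: /i/ → [iː] (rule 3); /u/ → [uː] (rule 3); /e/ → [eː] (rule 3).
All other segments surface unchanged.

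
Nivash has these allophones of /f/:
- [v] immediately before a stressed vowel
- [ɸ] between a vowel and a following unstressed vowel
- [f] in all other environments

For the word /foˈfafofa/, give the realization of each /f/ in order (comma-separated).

[f], [v], [ɸ], [ɸ]

Occurrence 1 (position 1): no conditioning environment matches → elsewhere allophone [f].
Occurrence 2 (position 3): immediately before a stressed vowel → [v].
Occurrence 3 (position 5): between a vowel and a following unstressed vowel → [ɸ].
Occurrence 4 (position 7): between a vowel and a following unstressed vowel → [ɸ].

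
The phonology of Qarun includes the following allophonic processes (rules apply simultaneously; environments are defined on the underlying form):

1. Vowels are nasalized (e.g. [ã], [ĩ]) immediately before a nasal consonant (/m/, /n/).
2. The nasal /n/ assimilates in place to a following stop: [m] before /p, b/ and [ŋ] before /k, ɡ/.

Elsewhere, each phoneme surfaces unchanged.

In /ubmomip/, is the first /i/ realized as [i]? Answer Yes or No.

Yes

/i/ (between /m/ and /p/): rule 1 targets it, but not before a nasal consonant → unchanged [i].
The actual realization is [i], which matches [i].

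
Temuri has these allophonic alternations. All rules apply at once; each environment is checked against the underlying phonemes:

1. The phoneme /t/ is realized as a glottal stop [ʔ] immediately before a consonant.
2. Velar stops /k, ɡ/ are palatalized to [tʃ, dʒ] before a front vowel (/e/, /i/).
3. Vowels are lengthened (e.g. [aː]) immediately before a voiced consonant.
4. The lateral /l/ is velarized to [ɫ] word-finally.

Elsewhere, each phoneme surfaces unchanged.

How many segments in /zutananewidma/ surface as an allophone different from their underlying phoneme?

Segments that undergo a rule: /a/ → [aː] (rule 3); /a/ → [aː] (rule 3); /e/ → [eː] (rule 3); /i/ → [iː] (rule 3).
All other segments surface unchanged.

4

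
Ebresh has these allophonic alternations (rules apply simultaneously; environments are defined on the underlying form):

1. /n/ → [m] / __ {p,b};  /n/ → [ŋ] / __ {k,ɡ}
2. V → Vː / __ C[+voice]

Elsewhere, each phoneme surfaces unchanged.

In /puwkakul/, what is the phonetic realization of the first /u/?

/u/ (between /p/ and /w/) occurs before a voiced consonant → [uː] by rule 2.

[uː]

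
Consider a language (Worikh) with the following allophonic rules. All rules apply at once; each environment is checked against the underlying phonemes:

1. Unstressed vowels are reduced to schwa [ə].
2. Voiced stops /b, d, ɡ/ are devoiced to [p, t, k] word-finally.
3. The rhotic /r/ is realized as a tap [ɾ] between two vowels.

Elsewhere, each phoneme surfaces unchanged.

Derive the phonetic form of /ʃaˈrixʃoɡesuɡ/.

/ʃ/ stays [ʃ].
/a/ meets the environment for rule 1 (in an unstressed syllable) → [ə].
/r/ (between /a/ and /i/): between two vowels, so rule 3 applies → [ɾ].
/i/ — between /r/ and /x/; rule 1 does not apply here → [i].
/x/ (between /i/ and /ʃ/) is unaffected → [x].
/ʃ/ — not in any rule's target class → [ʃ].
/o/ meets the environment for rule 1 (in an unstressed syllable) → [ə].
/ɡ/ (between /o/ and /e/) is in the target of rule 2 but the environment (word-finally) is not met → [ɡ].
/e/ meets the environment for rule 1 (in an unstressed syllable) → [ə].
/s/ (between /e/ and /u/): no rule targets it → [s].
/u/ (between /s/ and /ɡ/): in an unstressed syllable, so rule 1 applies → [ə].
Rule 2 applies to /ɡ/ (word-final: word-finally) → [k].

[ʃəˈɾixʃəɡəsək]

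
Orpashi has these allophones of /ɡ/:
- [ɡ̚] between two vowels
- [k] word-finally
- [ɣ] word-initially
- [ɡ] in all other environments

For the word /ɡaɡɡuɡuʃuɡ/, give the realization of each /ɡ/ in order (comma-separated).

[ɣ], [ɡ], [ɡ], [ɡ̚], [k]

Occurrence 1 (position 1): word-initially → [ɣ].
Occurrence 2 (position 3): no conditioning environment matches → elsewhere allophone [ɡ].
Occurrence 3 (position 4): no conditioning environment matches → elsewhere allophone [ɡ].
Occurrence 4 (position 6): between two vowels → [ɡ̚].
Occurrence 5 (position 10): word-finally → [k].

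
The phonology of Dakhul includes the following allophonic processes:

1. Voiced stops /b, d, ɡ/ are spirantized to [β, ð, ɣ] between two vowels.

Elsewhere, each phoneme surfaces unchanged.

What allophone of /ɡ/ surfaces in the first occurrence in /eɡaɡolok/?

/ɡ/ — between /e/ and /a/, between two vowels — surfaces as [ɣ] (rule 1).

[ɣ]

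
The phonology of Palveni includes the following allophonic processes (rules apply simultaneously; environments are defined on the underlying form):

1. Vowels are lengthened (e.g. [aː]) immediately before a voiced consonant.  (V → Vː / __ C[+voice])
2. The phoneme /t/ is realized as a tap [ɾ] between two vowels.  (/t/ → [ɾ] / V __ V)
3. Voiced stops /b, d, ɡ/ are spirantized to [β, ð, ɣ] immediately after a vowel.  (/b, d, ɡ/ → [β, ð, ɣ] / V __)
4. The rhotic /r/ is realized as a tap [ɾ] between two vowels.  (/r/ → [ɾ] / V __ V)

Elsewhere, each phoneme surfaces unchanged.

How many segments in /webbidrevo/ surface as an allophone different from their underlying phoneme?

5

Segments that undergo a rule: /e/ → [eː] (rule 1); /b/ → [β] (rule 3); /i/ → [iː] (rule 1); /d/ → [ð] (rule 3); /e/ → [eː] (rule 1).
All other segments surface unchanged.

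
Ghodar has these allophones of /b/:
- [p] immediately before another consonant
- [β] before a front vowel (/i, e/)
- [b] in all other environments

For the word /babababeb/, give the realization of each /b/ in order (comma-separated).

Occurrence 1 (position 1): no conditioning environment matches → elsewhere allophone [b].
Occurrence 2 (position 3): no conditioning environment matches → elsewhere allophone [b].
Occurrence 3 (position 5): no conditioning environment matches → elsewhere allophone [b].
Occurrence 4 (position 7): before a front vowel (/i, e/) → [β].
Occurrence 5 (position 9): no conditioning environment matches → elsewhere allophone [b].

[b], [b], [b], [β], [b]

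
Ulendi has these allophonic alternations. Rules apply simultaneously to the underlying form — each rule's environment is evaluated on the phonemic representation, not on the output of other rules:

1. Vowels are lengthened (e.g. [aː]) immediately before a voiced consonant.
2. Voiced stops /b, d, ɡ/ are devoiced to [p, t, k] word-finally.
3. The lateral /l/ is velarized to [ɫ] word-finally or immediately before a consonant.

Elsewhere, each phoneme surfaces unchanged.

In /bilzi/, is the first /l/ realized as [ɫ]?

Yes

/l/ (between /i/ and /z/) occurs word-finally or immediately before a consonant → [ɫ] by rule 3.
The actual realization is [ɫ], which matches [ɫ].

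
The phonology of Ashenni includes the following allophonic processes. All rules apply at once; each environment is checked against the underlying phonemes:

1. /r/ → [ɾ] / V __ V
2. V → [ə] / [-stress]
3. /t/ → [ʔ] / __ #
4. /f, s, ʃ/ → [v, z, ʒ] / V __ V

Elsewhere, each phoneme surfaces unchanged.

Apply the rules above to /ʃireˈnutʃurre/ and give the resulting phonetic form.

[ʃəɾəˈnutʃərrə]

/ʃ/ (word-initial) is in the target of rule 4 but the environment (between two vowels) is not met → [ʃ].
/i/ meets the environment for rule 2 (in an unstressed syllable) → [ə].
/r/ meets the environment for rule 1 (between two vowels) → [ɾ].
/e/ (between /r/ and /n/): in an unstressed syllable, so rule 2 applies → [ə].
/n/ (between /e/ and /u/) is unaffected → [n].
/u/ (between /n/ and /t/) is in the target of rule 2 but the environment (in an unstressed syllable) is not met → [u].
/t/ (between /u/ and /ʃ/) fails the environment for rule 3, so it stays [t].
/ʃ/ (between /t/ and /u/) fails the environment for rule 4, so it stays [ʃ].
Rule 2 applies to /u/ (between /ʃ/ and /r/: in an unstressed syllable) → [ə].
/r/ (between /u/ and /r/) is in the target of rule 1 but the environment (between two vowels) is not met → [r].
/r/ (between /r/ and /e/) is in the target of rule 1 but the environment (between two vowels) is not met → [r].
/e/ — word-final, in an unstressed syllable — surfaces as [ə] (rule 2).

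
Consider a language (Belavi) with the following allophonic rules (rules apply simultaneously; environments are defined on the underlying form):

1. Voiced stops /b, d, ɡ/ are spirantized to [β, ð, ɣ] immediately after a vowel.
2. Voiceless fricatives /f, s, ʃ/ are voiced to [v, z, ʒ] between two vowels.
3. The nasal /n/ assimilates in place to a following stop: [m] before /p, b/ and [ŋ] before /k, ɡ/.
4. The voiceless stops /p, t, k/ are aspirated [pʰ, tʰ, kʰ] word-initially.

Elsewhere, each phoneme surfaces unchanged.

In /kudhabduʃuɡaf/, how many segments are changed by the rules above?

5

Segments that undergo a rule: /k/ → [kʰ] (rule 4); /d/ → [ð] (rule 1); /b/ → [β] (rule 1); /ʃ/ → [ʒ] (rule 2); /ɡ/ → [ɣ] (rule 1).
All other segments surface unchanged.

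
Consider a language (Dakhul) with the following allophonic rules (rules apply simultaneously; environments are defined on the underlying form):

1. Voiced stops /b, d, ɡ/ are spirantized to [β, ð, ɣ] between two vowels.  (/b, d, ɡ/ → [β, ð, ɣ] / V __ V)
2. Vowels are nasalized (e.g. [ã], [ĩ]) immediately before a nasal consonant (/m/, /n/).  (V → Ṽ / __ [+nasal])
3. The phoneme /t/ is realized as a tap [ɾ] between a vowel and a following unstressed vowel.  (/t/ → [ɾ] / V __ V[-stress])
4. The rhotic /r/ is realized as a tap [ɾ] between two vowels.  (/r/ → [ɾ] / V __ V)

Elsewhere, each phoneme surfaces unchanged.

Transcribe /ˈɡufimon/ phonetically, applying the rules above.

/ɡ/ (word-initial) is in the target of rule 1 but the environment (between two vowels) is not met → [ɡ].
/u/ (between /ɡ/ and /f/) is in the target of rule 2 but the environment (before a nasal consonant) is not met → [u].
/f/ — not in any rule's target class → [f].
/i/ (between /f/ and /m/): before a nasal consonant, so rule 2 applies → [ĩ].
/m/ (between /i/ and /o/): no rule targets it → [m].
/o/ (between /m/ and /n/): before a nasal consonant, so rule 2 applies → [õ].
/n/ stays [n].

[ˈɡufĩmõn]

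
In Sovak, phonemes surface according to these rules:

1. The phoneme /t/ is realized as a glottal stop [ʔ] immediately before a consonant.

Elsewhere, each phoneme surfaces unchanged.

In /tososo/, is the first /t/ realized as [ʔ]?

No

/t/ — word-initial; rule 1 does not apply here → [t].
The actual realization is [t], not [ʔ].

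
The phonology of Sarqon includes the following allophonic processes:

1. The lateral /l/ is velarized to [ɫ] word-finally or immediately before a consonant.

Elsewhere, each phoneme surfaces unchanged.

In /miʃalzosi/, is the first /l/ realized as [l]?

/l/ meets the environment for rule 1 (word-finally or immediately before a consonant) → [ɫ].
The actual realization is [ɫ], not [l].

No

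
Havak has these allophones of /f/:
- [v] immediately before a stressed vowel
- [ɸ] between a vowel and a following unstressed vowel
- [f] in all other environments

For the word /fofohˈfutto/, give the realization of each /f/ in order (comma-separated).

[f], [ɸ], [v]

Occurrence 1 (position 1): no conditioning environment matches → elsewhere allophone [f].
Occurrence 2 (position 3): between a vowel and a following unstressed vowel → [ɸ].
Occurrence 3 (position 6): immediately before a stressed vowel → [v].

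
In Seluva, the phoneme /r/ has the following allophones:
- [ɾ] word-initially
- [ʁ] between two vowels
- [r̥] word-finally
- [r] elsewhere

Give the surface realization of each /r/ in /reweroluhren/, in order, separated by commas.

[ɾ], [ʁ], [r]

Occurrence 1 (position 1): word-initially → [ɾ].
Occurrence 2 (position 5): between two vowels → [ʁ].
Occurrence 3 (position 10): no conditioning environment matches → elsewhere allophone [r].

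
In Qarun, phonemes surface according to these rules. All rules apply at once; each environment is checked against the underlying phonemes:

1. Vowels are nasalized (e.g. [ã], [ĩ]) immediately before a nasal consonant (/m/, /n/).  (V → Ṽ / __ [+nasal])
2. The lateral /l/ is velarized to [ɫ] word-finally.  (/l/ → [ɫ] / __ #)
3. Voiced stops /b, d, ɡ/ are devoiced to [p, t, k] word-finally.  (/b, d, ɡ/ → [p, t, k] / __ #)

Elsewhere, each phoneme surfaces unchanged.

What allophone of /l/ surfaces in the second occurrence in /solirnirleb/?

/l/ (between /r/ and /e/) fails the environment for rule 2, so it stays [l].

[l]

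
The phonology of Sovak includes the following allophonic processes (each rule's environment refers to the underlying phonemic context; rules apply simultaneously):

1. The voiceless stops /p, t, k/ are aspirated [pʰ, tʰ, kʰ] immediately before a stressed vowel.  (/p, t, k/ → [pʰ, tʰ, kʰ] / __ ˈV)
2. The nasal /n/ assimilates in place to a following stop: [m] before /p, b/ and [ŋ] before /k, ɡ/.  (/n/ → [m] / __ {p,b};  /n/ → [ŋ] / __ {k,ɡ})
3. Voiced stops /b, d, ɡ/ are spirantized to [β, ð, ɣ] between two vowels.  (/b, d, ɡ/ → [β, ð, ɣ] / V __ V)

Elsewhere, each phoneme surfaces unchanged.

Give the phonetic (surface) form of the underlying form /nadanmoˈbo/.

/n/ (word-initial): rule 2 targets it, but not before a labial or velar stop → unchanged [n].
/a/ — not in any rule's target class → [a].
/d/ — between /a/ and /a/, between two vowels — surfaces as [ð] (rule 3).
/a/ stays [a].
/n/ (between /a/ and /m/) fails the environment for rule 2, so it stays [n].
/m/ (between /n/ and /o/): no rule targets it → [m].
/o/ (between /m/ and /b/) is unaffected → [o].
Rule 3 applies to /b/ (between /o/ and /o/: between two vowels) → [β].
/o/ (word-final) is unaffected → [o].

[naðanmoˈβo]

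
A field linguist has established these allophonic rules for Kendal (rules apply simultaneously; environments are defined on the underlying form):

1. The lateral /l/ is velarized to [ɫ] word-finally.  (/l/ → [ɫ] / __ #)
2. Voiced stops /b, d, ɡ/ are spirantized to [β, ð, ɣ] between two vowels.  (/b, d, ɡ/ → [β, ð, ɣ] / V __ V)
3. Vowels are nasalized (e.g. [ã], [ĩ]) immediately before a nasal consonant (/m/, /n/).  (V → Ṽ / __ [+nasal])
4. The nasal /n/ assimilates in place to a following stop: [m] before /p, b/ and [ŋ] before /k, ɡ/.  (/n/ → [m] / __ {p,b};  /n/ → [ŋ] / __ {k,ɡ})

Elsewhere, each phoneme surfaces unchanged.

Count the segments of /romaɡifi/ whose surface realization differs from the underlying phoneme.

2

Segments that undergo a rule: /o/ → [õ] (rule 3); /ɡ/ → [ɣ] (rule 2).
All other segments surface unchanged.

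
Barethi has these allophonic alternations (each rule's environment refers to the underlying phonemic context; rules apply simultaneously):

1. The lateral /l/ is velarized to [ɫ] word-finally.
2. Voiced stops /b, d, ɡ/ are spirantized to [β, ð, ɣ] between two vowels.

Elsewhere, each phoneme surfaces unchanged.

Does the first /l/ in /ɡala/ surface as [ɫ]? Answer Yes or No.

No

/l/ (between /a/ and /a/) is in the target of rule 1 but the environment (word-finally) is not met → [l].
The actual realization is [l], not [ɫ].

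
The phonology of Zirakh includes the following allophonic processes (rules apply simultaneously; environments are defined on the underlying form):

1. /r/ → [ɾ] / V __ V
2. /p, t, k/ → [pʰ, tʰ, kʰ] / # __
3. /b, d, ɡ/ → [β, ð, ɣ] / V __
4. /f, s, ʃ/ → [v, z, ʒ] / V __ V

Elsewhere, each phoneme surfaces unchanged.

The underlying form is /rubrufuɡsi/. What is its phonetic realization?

/r/ — word-initial; rule 1 does not apply here → [r].
/u/ — not in any rule's target class → [u].
/b/ (between /u/ and /r/): immediately after a vowel, so rule 3 applies → [β].
/r/ — between /b/ and /u/; rule 1 does not apply here → [r].
/u/ (between /r/ and /f/) is unaffected → [u].
Rule 4 applies to /f/ (between /u/ and /u/: between two vowels) → [v].
/u/ (between /f/ and /ɡ/) is unaffected → [u].
Rule 3 applies to /ɡ/ (between /u/ and /s/: immediately after a vowel) → [ɣ].
/s/ (between /ɡ/ and /i/) fails the environment for rule 4, so it stays [s].
/i/ (word-final) is unaffected → [i].

[ruβruvuɣsi]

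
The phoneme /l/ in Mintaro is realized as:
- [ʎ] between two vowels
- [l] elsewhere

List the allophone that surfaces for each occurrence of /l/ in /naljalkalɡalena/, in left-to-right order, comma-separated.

Occurrence 1 (position 3): no conditioning environment matches → elsewhere allophone [l].
Occurrence 2 (position 6): no conditioning environment matches → elsewhere allophone [l].
Occurrence 3 (position 9): no conditioning environment matches → elsewhere allophone [l].
Occurrence 4 (position 12): between two vowels → [ʎ].

[l], [l], [l], [ʎ]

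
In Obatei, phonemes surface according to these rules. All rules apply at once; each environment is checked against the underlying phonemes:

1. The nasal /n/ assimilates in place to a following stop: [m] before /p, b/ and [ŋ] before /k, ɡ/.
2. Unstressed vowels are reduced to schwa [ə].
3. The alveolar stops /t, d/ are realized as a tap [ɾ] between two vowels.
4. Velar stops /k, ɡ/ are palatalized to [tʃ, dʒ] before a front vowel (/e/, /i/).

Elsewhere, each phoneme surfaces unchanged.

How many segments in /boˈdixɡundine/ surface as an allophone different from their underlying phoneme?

5

Segments that undergo a rule: /o/ → [ə] (rule 2); /d/ → [ɾ] (rule 3); /u/ → [ə] (rule 2); /i/ → [ə] (rule 2); /e/ → [ə] (rule 2).
All other segments surface unchanged.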